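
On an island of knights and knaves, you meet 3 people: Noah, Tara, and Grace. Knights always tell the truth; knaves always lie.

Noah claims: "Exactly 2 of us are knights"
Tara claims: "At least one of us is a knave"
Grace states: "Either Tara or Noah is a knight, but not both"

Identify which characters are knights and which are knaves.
Noah is a knight.
Tara is a knight.
Grace is a knave.

Verification:
- Noah (knight) says "Exactly 2 of us are knights" - this is TRUE because there are 2 knights.
- Tara (knight) says "At least one of us is a knave" - this is TRUE because Grace is a knave.
- Grace (knave) says "Either Tara or Noah is a knight, but not both" - this is FALSE (a lie) because Tara is a knight and Noah is a knight.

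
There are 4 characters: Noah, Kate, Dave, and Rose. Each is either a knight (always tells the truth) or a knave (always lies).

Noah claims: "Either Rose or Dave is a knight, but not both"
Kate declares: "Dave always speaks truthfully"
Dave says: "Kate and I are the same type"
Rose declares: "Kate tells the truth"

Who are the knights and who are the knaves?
Noah is a knave.
Kate is a knight.
Dave is a knight.
Rose is a knight.

Verification:
- Noah (knave) says "Either Rose or Dave is a knight, but not both" - this is FALSE (a lie) because Rose is a knight and Dave is a knight.
- Kate (knight) says "Dave always speaks truthfully" - this is TRUE because Dave is a knight.
- Dave (knight) says "Kate and I are the same type" - this is TRUE because Dave is a knight and Kate is a knight.
- Rose (knight) says "Kate tells the truth" - this is TRUE because Kate is a knight.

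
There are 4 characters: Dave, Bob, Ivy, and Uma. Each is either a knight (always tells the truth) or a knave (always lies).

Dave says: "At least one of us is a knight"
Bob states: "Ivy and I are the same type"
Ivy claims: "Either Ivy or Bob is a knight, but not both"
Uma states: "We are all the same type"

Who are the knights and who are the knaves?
Dave is a knight.
Bob is a knave.
Ivy is a knight.
Uma is a knave.

Verification:
- Dave (knight) says "At least one of us is a knight" - this is TRUE because Dave and Ivy are knights.
- Bob (knave) says "Ivy and I are the same type" - this is FALSE (a lie) because Bob is a knave and Ivy is a knight.
- Ivy (knight) says "Either Ivy or Bob is a knight, but not both" - this is TRUE because Ivy is a knight and Bob is a knave.
- Uma (knave) says "We are all the same type" - this is FALSE (a lie) because Dave and Ivy are knights and Bob and Uma are knaves.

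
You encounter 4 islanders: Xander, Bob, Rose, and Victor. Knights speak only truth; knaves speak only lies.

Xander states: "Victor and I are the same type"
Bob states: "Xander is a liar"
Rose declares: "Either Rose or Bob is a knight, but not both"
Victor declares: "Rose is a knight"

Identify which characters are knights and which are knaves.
Xander is a knight.
Bob is a knave.
Rose is a knight.
Victor is a knight.

Verification:
- Xander (knight) says "Victor and I are the same type" - this is TRUE because Xander is a knight and Victor is a knight.
- Bob (knave) says "Xander is a liar" - this is FALSE (a lie) because Xander is a knight.
- Rose (knight) says "Either Rose or Bob is a knight, but not both" - this is TRUE because Rose is a knight and Bob is a knave.
- Victor (knight) says "Rose is a knight" - this is TRUE because Rose is a knight.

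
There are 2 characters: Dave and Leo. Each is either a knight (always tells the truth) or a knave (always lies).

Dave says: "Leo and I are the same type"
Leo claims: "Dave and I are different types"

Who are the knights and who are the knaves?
Dave is a knave.
Leo is a knight.

Verification:
- Dave (knave) says "Leo and I are the same type" - this is FALSE (a lie) because Dave is a knave and Leo is a knight.
- Leo (knight) says "Dave and I are different types" - this is TRUE because Leo is a knight and Dave is a knave.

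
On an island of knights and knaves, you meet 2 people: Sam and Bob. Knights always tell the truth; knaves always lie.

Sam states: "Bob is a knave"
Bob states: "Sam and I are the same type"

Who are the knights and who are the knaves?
Sam is a knight.
Bob is a knave.

Verification:
- Sam (knight) says "Bob is a knave" - this is TRUE because Bob is a knave.
- Bob (knave) says "Sam and I are the same type" - this is FALSE (a lie) because Bob is a knave and Sam is a knight.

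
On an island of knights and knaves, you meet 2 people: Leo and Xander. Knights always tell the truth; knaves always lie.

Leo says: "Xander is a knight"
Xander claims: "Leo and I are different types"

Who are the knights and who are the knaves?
Leo is a knave.
Xander is a knave.

Verification:
- Leo (knave) says "Xander is a knight" - this is FALSE (a lie) because Xander is a knave.
- Xander (knave) says "Leo and I are different types" - this is FALSE (a lie) because Xander is a knave and Leo is a knave.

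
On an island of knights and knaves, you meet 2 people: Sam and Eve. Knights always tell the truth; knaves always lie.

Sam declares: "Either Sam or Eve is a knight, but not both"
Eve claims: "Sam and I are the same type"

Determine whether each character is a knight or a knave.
Sam is a knight.
Eve is a knave.

Verification:
- Sam (knight) says "Either Sam or Eve is a knight, but not both" - this is TRUE because Sam is a knight and Eve is a knave.
- Eve (knave) says "Sam and I are the same type" - this is FALSE (a lie) because Eve is a knave and Sam is a knight.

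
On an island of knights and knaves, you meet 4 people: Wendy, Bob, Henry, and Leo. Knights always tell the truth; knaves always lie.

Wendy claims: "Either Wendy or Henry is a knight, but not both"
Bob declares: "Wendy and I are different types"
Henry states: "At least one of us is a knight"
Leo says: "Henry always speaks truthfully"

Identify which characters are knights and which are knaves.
Wendy is a knave.
Bob is a knave.
Henry is a knave.
Leo is a knave.

Verification:
- Wendy (knave) says "Either Wendy or Henry is a knight, but not both" - this is FALSE (a lie) because Wendy is a knave and Henry is a knave.
- Bob (knave) says "Wendy and I are different types" - this is FALSE (a lie) because Bob is a knave and Wendy is a knave.
- Henry (knave) says "At least one of us is a knight" - this is FALSE (a lie) because no one is a knight.
- Leo (knave) says "Henry always speaks truthfully" - this is FALSE (a lie) because Henry is a knave.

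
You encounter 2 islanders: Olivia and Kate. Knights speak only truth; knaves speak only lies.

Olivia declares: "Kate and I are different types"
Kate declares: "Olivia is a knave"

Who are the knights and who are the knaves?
Olivia is a knight.
Kate is a knave.

Verification:
- Olivia (knight) says "Kate and I are different types" - this is TRUE because Olivia is a knight and Kate is a knave.
- Kate (knave) says "Olivia is a knave" - this is FALSE (a lie) because Olivia is a knight.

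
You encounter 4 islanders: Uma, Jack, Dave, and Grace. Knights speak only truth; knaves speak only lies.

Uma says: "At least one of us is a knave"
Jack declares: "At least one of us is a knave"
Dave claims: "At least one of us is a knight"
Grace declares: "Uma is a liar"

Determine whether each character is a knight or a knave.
Uma is a knight.
Jack is a knight.
Dave is a knight.
Grace is a knave.

Verification:
- Uma (knight) says "At least one of us is a knave" - this is TRUE because Grace is a knave.
- Jack (knight) says "At least one of us is a knave" - this is TRUE because Grace is a knave.
- Dave (knight) says "At least one of us is a knight" - this is TRUE because Uma, Jack, and Dave are knights.
- Grace (knave) says "Uma is a liar" - this is FALSE (a lie) because Uma is a knight.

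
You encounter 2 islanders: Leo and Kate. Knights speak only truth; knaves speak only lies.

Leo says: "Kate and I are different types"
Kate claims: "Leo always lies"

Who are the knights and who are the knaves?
Leo is a knight.
Kate is a knave.

Verification:
- Leo (knight) says "Kate and I are different types" - this is TRUE because Leo is a knight and Kate is a knave.
- Kate (knave) says "Leo always lies" - this is FALSE (a lie) because Leo is a knight.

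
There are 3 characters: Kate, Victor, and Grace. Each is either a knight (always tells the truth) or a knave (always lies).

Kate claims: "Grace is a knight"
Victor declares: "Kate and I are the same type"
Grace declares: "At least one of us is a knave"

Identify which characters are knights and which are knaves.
Kate is a knight.
Victor is a knave.
Grace is a knight.

Verification:
- Kate (knight) says "Grace is a knight" - this is TRUE because Grace is a knight.
- Victor (knave) says "Kate and I are the same type" - this is FALSE (a lie) because Victor is a knave and Kate is a knight.
- Grace (knight) says "At least one of us is a knave" - this is TRUE because Victor is a knave.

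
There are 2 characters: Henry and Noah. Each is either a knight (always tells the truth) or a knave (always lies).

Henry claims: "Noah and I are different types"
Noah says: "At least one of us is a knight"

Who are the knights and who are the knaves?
Henry is a knave.
Noah is a knave.

Verification:
- Henry (knave) says "Noah and I are different types" - this is FALSE (a lie) because Henry is a knave and Noah is a knave.
- Noah (knave) says "At least one of us is a knight" - this is FALSE (a lie) because no one is a knight.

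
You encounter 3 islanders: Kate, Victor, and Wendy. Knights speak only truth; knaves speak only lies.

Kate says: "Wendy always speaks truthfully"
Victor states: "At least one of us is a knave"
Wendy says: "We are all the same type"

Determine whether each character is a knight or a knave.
Kate is a knave.
Victor is a knight.
Wendy is a knave.

Verification:
- Kate (knave) says "Wendy always speaks truthfully" - this is FALSE (a lie) because Wendy is a knave.
- Victor (knight) says "At least one of us is a knave" - this is TRUE because Kate and Wendy are knaves.
- Wendy (knave) says "We are all the same type" - this is FALSE (a lie) because Victor is a knight and Kate and Wendy are knaves.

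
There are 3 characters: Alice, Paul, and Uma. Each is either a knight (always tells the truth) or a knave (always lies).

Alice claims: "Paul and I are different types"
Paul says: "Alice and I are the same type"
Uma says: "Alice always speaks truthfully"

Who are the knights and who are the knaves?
Alice is a knight.
Paul is a knave.
Uma is a knight.

Verification:
- Alice (knight) says "Paul and I are different types" - this is TRUE because Alice is a knight and Paul is a knave.
- Paul (knave) says "Alice and I are the same type" - this is FALSE (a lie) because Paul is a knave and Alice is a knight.
- Uma (knight) says "Alice always speaks truthfully" - this is TRUE because Alice is a knight.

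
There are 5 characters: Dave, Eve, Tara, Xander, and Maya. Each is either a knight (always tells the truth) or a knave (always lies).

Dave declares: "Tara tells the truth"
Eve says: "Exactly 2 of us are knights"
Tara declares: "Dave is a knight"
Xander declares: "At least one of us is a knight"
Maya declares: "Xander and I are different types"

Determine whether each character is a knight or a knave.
Dave is a knave.
Eve is a knave.
Tara is a knave.
Xander is a knave.
Maya is a knave.

Verification:
- Dave (knave) says "Tara tells the truth" - this is FALSE (a lie) because Tara is a knave.
- Eve (knave) says "Exactly 2 of us are knights" - this is FALSE (a lie) because there are 0 knights.
- Tara (knave) says "Dave is a knight" - this is FALSE (a lie) because Dave is a knave.
- Xander (knave) says "At least one of us is a knight" - this is FALSE (a lie) because no one is a knight.
- Maya (knave) says "Xander and I are different types" - this is FALSE (a lie) because Maya is a knave and Xander is a knave.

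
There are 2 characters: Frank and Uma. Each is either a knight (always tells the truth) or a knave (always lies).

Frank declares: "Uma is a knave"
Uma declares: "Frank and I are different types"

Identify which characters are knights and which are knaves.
Frank is a knave.
Uma is a knight.

Verification:
- Frank (knave) says "Uma is a knave" - this is FALSE (a lie) because Uma is a knight.
- Uma (knight) says "Frank and I are different types" - this is TRUE because Uma is a knight and Frank is a knave.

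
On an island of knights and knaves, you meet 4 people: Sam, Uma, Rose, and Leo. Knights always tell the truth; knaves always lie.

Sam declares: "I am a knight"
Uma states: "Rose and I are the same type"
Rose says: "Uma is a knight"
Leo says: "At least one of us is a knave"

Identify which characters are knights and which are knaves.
Sam is a knave.
Uma is a knight.
Rose is a knight.
Leo is a knight.

Verification:
- Sam (knave) says "I am a knight" - this is FALSE (a lie) because Sam is a knave.
- Uma (knight) says "Rose and I are the same type" - this is TRUE because Uma is a knight and Rose is a knight.
- Rose (knight) says "Uma is a knight" - this is TRUE because Uma is a knight.
- Leo (knight) says "At least one of us is a knave" - this is TRUE because Sam is a knave.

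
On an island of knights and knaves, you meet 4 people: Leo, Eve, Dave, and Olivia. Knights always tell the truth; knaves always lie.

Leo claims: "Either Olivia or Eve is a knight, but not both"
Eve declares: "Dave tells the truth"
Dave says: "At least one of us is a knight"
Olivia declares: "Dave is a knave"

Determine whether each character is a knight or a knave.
Leo is a knight.
Eve is a knight.
Dave is a knight.
Olivia is a knave.

Verification:
- Leo (knight) says "Either Olivia or Eve is a knight, but not both" - this is TRUE because Olivia is a knave and Eve is a knight.
- Eve (knight) says "Dave tells the truth" - this is TRUE because Dave is a knight.
- Dave (knight) says "At least one of us is a knight" - this is TRUE because Leo, Eve, and Dave are knights.
- Olivia (knave) says "Dave is a knave" - this is FALSE (a lie) because Dave is a knight.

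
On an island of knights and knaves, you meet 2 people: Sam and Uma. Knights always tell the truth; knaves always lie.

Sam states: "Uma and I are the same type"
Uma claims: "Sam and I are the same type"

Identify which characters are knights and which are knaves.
Sam is a knight.
Uma is a knight.

Verification:
- Sam (knight) says "Uma and I are the same type" - this is TRUE because Sam is a knight and Uma is a knight.
- Uma (knight) says "Sam and I are the same type" - this is TRUE because Uma is a knight and Sam is a knight.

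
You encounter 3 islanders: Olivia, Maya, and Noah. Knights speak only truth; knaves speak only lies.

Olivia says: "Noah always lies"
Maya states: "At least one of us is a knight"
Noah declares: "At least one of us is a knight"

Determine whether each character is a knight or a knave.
Olivia is a knave.
Maya is a knight.
Noah is a knight.

Verification:
- Olivia (knave) says "Noah always lies" - this is FALSE (a lie) because Noah is a knight.
- Maya (knight) says "At least one of us is a knight" - this is TRUE because Maya and Noah are knights.
- Noah (knight) says "At least one of us is a knight" - this is TRUE because Maya and Noah are knights.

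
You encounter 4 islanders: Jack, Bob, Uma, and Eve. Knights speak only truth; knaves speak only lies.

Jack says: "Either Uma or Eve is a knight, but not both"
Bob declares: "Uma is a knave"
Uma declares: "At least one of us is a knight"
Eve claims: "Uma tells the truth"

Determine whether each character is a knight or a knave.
Jack is a knave.
Bob is a knave.
Uma is a knight.
Eve is a knight.

Verification:
- Jack (knave) says "Either Uma or Eve is a knight, but not both" - this is FALSE (a lie) because Uma is a knight and Eve is a knight.
- Bob (knave) says "Uma is a knave" - this is FALSE (a lie) because Uma is a knight.
- Uma (knight) says "At least one of us is a knight" - this is TRUE because Uma and Eve are knights.
- Eve (knight) says "Uma tells the truth" - this is TRUE because Uma is a knight.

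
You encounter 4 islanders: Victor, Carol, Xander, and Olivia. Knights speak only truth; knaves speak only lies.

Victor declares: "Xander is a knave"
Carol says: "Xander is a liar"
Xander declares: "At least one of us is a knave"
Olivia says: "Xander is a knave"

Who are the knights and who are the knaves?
Victor is a knave.
Carol is a knave.
Xander is a knight.
Olivia is a knave.

Verification:
- Victor (knave) says "Xander is a knave" - this is FALSE (a lie) because Xander is a knight.
- Carol (knave) says "Xander is a liar" - this is FALSE (a lie) because Xander is a knight.
- Xander (knight) says "At least one of us is a knave" - this is TRUE because Victor, Carol, and Olivia are knaves.
- Olivia (knave) says "Xander is a knave" - this is FALSE (a lie) because Xander is a knight.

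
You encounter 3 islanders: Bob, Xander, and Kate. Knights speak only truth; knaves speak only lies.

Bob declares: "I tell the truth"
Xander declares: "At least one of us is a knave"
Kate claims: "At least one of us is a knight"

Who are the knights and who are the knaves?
Bob is a knave.
Xander is a knight.
Kate is a knight.

Verification:
- Bob (knave) says "I tell the truth" - this is FALSE (a lie) because Bob is a knave.
- Xander (knight) says "At least one of us is a knave" - this is TRUE because Bob is a knave.
- Kate (knight) says "At least one of us is a knight" - this is TRUE because Xander and Kate are knights.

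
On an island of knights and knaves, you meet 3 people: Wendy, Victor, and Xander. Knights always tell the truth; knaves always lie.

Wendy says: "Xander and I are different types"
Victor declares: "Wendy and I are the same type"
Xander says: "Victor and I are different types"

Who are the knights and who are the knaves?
Wendy is a knight.
Victor is a knave.
Xander is a knave.

Verification:
- Wendy (knight) says "Xander and I are different types" - this is TRUE because Wendy is a knight and Xander is a knave.
- Victor (knave) says "Wendy and I are the same type" - this is FALSE (a lie) because Victor is a knave and Wendy is a knight.
- Xander (knave) says "Victor and I are different types" - this is FALSE (a lie) because Xander is a knave and Victor is a knave.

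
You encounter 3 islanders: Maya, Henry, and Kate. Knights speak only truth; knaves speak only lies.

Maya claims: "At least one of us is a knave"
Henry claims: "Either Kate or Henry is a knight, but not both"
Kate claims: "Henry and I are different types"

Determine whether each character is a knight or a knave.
Maya is a knight.
Henry is a knave.
Kate is a knave.

Verification:
- Maya (knight) says "At least one of us is a knave" - this is TRUE because Henry and Kate are knaves.
- Henry (knave) says "Either Kate or Henry is a knight, but not both" - this is FALSE (a lie) because Kate is a knave and Henry is a knave.
- Kate (knave) says "Henry and I are different types" - this is FALSE (a lie) because Kate is a knave and Henry is a knave.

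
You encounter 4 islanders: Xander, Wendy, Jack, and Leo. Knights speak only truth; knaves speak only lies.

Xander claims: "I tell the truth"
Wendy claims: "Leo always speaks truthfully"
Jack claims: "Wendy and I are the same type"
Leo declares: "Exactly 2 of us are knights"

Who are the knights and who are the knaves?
Xander is a knave.
Wendy is a knight.
Jack is a knave.
Leo is a knight.

Verification:
- Xander (knave) says "I tell the truth" - this is FALSE (a lie) because Xander is a knave.
- Wendy (knight) says "Leo always speaks truthfully" - this is TRUE because Leo is a knight.
- Jack (knave) says "Wendy and I are the same type" - this is FALSE (a lie) because Jack is a knave and Wendy is a knight.
- Leo (knight) says "Exactly 2 of us are knights" - this is TRUE because there are 2 knights.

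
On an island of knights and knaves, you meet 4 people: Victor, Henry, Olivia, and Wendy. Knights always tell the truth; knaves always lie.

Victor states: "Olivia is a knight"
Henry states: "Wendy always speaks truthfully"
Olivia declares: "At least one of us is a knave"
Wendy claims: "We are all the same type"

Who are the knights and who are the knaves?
Victor is a knight.
Henry is a knave.
Olivia is a knight.
Wendy is a knave.

Verification:
- Victor (knight) says "Olivia is a knight" - this is TRUE because Olivia is a knight.
- Henry (knave) says "Wendy always speaks truthfully" - this is FALSE (a lie) because Wendy is a knave.
- Olivia (knight) says "At least one of us is a knave" - this is TRUE because Henry and Wendy are knaves.
- Wendy (knave) says "We are all the same type" - this is FALSE (a lie) because Victor and Olivia are knights and Henry and Wendy are knaves.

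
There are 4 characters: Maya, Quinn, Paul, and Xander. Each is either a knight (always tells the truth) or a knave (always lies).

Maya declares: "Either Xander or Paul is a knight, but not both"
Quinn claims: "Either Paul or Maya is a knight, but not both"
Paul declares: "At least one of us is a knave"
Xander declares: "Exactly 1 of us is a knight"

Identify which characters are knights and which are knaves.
Maya is a knight.
Quinn is a knave.
Paul is a knight.
Xander is a knave.

Verification:
- Maya (knight) says "Either Xander or Paul is a knight, but not both" - this is TRUE because Xander is a knave and Paul is a knight.
- Quinn (knave) says "Either Paul or Maya is a knight, but not both" - this is FALSE (a lie) because Paul is a knight and Maya is a knight.
- Paul (knight) says "At least one of us is a knave" - this is TRUE because Quinn and Xander are knaves.
- Xander (knave) says "Exactly 1 of us is a knight" - this is FALSE (a lie) because there are 2 knights.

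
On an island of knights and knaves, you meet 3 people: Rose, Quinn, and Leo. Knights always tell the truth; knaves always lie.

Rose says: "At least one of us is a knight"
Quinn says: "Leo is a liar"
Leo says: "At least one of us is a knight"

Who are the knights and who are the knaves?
Rose is a knight.
Quinn is a knave.
Leo is a knight.

Verification:
- Rose (knight) says "At least one of us is a knight" - this is TRUE because Rose and Leo are knights.
- Quinn (knave) says "Leo is a liar" - this is FALSE (a lie) because Leo is a knight.
- Leo (knight) says "At least one of us is a knight" - this is TRUE because Rose and Leo are knights.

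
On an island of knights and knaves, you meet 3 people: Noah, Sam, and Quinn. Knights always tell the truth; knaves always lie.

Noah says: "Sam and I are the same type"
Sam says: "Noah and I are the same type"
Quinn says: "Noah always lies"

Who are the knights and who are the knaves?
Noah is a knight.
Sam is a knight.
Quinn is a knave.

Verification:
- Noah (knight) says "Sam and I are the same type" - this is TRUE because Noah is a knight and Sam is a knight.
- Sam (knight) says "Noah and I are the same type" - this is TRUE because Sam is a knight and Noah is a knight.
- Quinn (knave) says "Noah always lies" - this is FALSE (a lie) because Noah is a knight.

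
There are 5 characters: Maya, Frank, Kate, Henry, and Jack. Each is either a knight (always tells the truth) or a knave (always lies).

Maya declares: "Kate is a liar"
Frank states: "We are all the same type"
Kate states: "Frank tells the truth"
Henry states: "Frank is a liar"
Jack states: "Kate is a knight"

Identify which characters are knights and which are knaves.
Maya is a knight.
Frank is a knave.
Kate is a knave.
Henry is a knight.
Jack is a knave.

Verification:
- Maya (knight) says "Kate is a liar" - this is TRUE because Kate is a knave.
- Frank (knave) says "We are all the same type" - this is FALSE (a lie) because Maya and Henry are knights and Frank, Kate, and Jack are knaves.
- Kate (knave) says "Frank tells the truth" - this is FALSE (a lie) because Frank is a knave.
- Henry (knight) says "Frank is a liar" - this is TRUE because Frank is a knave.
- Jack (knave) says "Kate is a knight" - this is FALSE (a lie) because Kate is a knave.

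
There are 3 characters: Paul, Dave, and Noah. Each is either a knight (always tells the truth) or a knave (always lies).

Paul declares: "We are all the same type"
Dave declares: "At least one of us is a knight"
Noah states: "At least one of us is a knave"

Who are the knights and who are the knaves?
Paul is a knave.
Dave is a knight.
Noah is a knight.

Verification:
- Paul (knave) says "We are all the same type" - this is FALSE (a lie) because Dave and Noah are knights and Paul is a knave.
- Dave (knight) says "At least one of us is a knight" - this is TRUE because Dave and Noah are knights.
- Noah (knight) says "At least one of us is a knave" - this is TRUE because Paul is a knave.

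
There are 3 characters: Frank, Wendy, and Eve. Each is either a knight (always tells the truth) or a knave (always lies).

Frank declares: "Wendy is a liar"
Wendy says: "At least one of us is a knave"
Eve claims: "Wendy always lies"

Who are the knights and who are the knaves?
Frank is a knave.
Wendy is a knight.
Eve is a knave.

Verification:
- Frank (knave) says "Wendy is a liar" - this is FALSE (a lie) because Wendy is a knight.
- Wendy (knight) says "At least one of us is a knave" - this is TRUE because Frank and Eve are knaves.
- Eve (knave) says "Wendy always lies" - this is FALSE (a lie) because Wendy is a knight.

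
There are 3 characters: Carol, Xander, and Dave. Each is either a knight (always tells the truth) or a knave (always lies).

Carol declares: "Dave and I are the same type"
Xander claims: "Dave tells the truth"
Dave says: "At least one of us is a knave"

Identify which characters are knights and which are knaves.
Carol is a knave.
Xander is a knight.
Dave is a knight.

Verification:
- Carol (knave) says "Dave and I are the same type" - this is FALSE (a lie) because Carol is a knave and Dave is a knight.
- Xander (knight) says "Dave tells the truth" - this is TRUE because Dave is a knight.
- Dave (knight) says "At least one of us is a knave" - this is TRUE because Carol is a knave.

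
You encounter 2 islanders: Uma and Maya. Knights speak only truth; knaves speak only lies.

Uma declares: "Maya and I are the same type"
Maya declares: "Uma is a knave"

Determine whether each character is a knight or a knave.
Uma is a knave.
Maya is a knight.

Verification:
- Uma (knave) says "Maya and I are the same type" - this is FALSE (a lie) because Uma is a knave and Maya is a knight.
- Maya (knight) says "Uma is a knave" - this is TRUE because Uma is a knave.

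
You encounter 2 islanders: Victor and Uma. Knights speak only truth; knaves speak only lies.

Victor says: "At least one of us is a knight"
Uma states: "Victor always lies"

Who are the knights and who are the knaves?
Victor is a knight.
Uma is a knave.

Verification:
- Victor (knight) says "At least one of us is a knight" - this is TRUE because Victor is a knight.
- Uma (knave) says "Victor always lies" - this is FALSE (a lie) because Victor is a knight.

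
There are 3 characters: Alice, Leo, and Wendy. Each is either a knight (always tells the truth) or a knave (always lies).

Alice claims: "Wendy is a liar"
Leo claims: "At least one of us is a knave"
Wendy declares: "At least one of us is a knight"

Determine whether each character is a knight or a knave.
Alice is a knave.
Leo is a knight.
Wendy is a knight.

Verification:
- Alice (knave) says "Wendy is a liar" - this is FALSE (a lie) because Wendy is a knight.
- Leo (knight) says "At least one of us is a knave" - this is TRUE because Alice is a knave.
- Wendy (knight) says "At least one of us is a knight" - this is TRUE because Leo and Wendy are knights.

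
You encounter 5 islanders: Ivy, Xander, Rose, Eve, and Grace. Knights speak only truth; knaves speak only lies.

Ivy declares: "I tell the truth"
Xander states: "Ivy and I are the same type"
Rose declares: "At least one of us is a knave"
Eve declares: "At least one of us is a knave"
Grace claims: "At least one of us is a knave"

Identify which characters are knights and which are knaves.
Ivy is a knight.
Xander is a knave.
Rose is a knight.
Eve is a knight.
Grace is a knight.

Verification:
- Ivy (knight) says "I tell the truth" - this is TRUE because Ivy is a knight.
- Xander (knave) says "Ivy and I are the same type" - this is FALSE (a lie) because Xander is a knave and Ivy is a knight.
- Rose (knight) says "At least one of us is a knave" - this is TRUE because Xander is a knave.
- Eve (knight) says "At least one of us is a knave" - this is TRUE because Xander is a knave.
- Grace (knight) says "At least one of us is a knave" - this is TRUE because Xander is a knave.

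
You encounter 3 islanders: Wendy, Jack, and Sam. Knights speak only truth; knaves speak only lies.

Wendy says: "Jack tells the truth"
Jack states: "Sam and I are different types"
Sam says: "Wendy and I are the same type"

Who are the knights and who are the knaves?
Wendy is a knight.
Jack is a knight.
Sam is a knave.

Verification:
- Wendy (knight) says "Jack tells the truth" - this is TRUE because Jack is a knight.
- Jack (knight) says "Sam and I are different types" - this is TRUE because Jack is a knight and Sam is a knave.
- Sam (knave) says "Wendy and I are the same type" - this is FALSE (a lie) because Sam is a knave and Wendy is a knight.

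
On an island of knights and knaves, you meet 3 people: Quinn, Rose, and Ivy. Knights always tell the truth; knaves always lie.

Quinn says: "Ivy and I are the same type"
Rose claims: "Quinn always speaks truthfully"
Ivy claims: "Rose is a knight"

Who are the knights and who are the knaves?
Quinn is a knight.
Rose is a knight.
Ivy is a knight.

Verification:
- Quinn (knight) says "Ivy and I are the same type" - this is TRUE because Quinn is a knight and Ivy is a knight.
- Rose (knight) says "Quinn always speaks truthfully" - this is TRUE because Quinn is a knight.
- Ivy (knight) says "Rose is a knight" - this is TRUE because Rose is a knight.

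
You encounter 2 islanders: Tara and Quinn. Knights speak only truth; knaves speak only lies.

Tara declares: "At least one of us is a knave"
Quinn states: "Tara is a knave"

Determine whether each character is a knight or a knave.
Tara is a knight.
Quinn is a knave.

Verification:
- Tara (knight) says "At least one of us is a knave" - this is TRUE because Quinn is a knave.
- Quinn (knave) says "Tara is a knave" - this is FALSE (a lie) because Tara is a knight.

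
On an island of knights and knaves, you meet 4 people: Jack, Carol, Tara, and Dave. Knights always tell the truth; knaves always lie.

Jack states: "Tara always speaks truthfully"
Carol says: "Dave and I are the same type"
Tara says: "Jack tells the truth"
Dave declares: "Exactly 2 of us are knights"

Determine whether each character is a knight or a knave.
Jack is a knave.
Carol is a knight.
Tara is a knave.
Dave is a knight.

Verification:
- Jack (knave) says "Tara always speaks truthfully" - this is FALSE (a lie) because Tara is a knave.
- Carol (knight) says "Dave and I are the same type" - this is TRUE because Carol is a knight and Dave is a knight.
- Tara (knave) says "Jack tells the truth" - this is FALSE (a lie) because Jack is a knave.
- Dave (knight) says "Exactly 2 of us are knights" - this is TRUE because there are 2 knights.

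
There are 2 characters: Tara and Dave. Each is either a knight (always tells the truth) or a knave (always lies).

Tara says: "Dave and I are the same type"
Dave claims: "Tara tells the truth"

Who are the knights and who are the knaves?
Tara is a knight.
Dave is a knight.

Verification:
- Tara (knight) says "Dave and I are the same type" - this is TRUE because Tara is a knight and Dave is a knight.
- Dave (knight) says "Tara tells the truth" - this is TRUE because Tara is a knight.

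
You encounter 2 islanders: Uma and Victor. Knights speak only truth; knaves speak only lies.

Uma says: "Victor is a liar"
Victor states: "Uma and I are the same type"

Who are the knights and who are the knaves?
Uma is a knight.
Victor is a knave.

Verification:
- Uma (knight) says "Victor is a liar" - this is TRUE because Victor is a knave.
- Victor (knave) says "Uma and I are the same type" - this is FALSE (a lie) because Victor is a knave and Uma is a knight.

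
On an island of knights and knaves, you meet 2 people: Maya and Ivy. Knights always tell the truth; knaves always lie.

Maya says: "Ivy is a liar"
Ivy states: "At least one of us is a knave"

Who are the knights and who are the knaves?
Maya is a knave.
Ivy is a knight.

Verification:
- Maya (knave) says "Ivy is a liar" - this is FALSE (a lie) because Ivy is a knight.
- Ivy (knight) says "At least one of us is a knave" - this is TRUE because Maya is a knave.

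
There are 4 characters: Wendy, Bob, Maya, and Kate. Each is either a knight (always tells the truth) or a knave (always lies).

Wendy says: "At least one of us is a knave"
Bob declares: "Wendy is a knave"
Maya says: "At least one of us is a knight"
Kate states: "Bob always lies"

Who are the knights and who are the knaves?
Wendy is a knight.
Bob is a knave.
Maya is a knight.
Kate is a knight.

Verification:
- Wendy (knight) says "At least one of us is a knave" - this is TRUE because Bob is a knave.
- Bob (knave) says "Wendy is a knave" - this is FALSE (a lie) because Wendy is a knight.
- Maya (knight) says "At least one of us is a knight" - this is TRUE because Wendy, Maya, and Kate are knights.
- Kate (knight) says "Bob always lies" - this is TRUE because Bob is a knave.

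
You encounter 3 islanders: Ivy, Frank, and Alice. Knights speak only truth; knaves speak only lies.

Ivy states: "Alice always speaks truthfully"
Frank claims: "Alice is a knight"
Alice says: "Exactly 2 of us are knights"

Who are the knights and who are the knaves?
Ivy is a knave.
Frank is a knave.
Alice is a knave.

Verification:
- Ivy (knave) says "Alice always speaks truthfully" - this is FALSE (a lie) because Alice is a knave.
- Frank (knave) says "Alice is a knight" - this is FALSE (a lie) because Alice is a knave.
- Alice (knave) says "Exactly 2 of us are knights" - this is FALSE (a lie) because there are 0 knights.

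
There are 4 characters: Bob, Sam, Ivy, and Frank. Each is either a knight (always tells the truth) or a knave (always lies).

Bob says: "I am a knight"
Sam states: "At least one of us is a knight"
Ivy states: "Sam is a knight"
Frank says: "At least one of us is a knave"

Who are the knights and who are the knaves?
Bob is a knave.
Sam is a knight.
Ivy is a knight.
Frank is a knight.

Verification:
- Bob (knave) says "I am a knight" - this is FALSE (a lie) because Bob is a knave.
- Sam (knight) says "At least one of us is a knight" - this is TRUE because Sam, Ivy, and Frank are knights.
- Ivy (knight) says "Sam is a knight" - this is TRUE because Sam is a knight.
- Frank (knight) says "At least one of us is a knave" - this is TRUE because Bob is a knave.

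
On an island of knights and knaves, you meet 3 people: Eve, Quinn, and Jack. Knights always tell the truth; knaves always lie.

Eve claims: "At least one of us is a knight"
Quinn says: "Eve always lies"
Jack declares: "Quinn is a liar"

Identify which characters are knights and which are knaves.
Eve is a knight.
Quinn is a knave.
Jack is a knight.

Verification:
- Eve (knight) says "At least one of us is a knight" - this is TRUE because Eve and Jack are knights.
- Quinn (knave) says "Eve always lies" - this is FALSE (a lie) because Eve is a knight.
- Jack (knight) says "Quinn is a liar" - this is TRUE because Quinn is a knave.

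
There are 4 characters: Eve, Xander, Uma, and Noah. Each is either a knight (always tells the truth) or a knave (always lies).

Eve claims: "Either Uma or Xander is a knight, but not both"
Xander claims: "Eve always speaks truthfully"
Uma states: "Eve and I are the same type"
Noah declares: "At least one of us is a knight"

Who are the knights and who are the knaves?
Eve is a knight.
Xander is a knight.
Uma is a knave.
Noah is a knight.

Verification:
- Eve (knight) says "Either Uma or Xander is a knight, but not both" - this is TRUE because Uma is a knave and Xander is a knight.
- Xander (knight) says "Eve always speaks truthfully" - this is TRUE because Eve is a knight.
- Uma (knave) says "Eve and I are the same type" - this is FALSE (a lie) because Uma is a knave and Eve is a knight.
- Noah (knight) says "At least one of us is a knight" - this is TRUE because Eve, Xander, and Noah are knights.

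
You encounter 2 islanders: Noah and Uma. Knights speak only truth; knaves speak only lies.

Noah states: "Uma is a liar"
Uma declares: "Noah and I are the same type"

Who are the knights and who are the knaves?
Noah is a knight.
Uma is a knave.

Verification:
- Noah (knight) says "Uma is a liar" - this is TRUE because Uma is a knave.
- Uma (knave) says "Noah and I are the same type" - this is FALSE (a lie) because Uma is a knave and Noah is a knight.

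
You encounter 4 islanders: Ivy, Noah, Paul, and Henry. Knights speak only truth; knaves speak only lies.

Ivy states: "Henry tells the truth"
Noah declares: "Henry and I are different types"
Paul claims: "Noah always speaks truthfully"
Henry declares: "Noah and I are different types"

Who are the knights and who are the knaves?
Ivy is a knave.
Noah is a knave.
Paul is a knave.
Henry is a knave.

Verification:
- Ivy (knave) says "Henry tells the truth" - this is FALSE (a lie) because Henry is a knave.
- Noah (knave) says "Henry and I are different types" - this is FALSE (a lie) because Noah is a knave and Henry is a knave.
- Paul (knave) says "Noah always speaks truthfully" - this is FALSE (a lie) because Noah is a knave.
- Henry (knave) says "Noah and I are different types" - this is FALSE (a lie) because Henry is a knave and Noah is a knave.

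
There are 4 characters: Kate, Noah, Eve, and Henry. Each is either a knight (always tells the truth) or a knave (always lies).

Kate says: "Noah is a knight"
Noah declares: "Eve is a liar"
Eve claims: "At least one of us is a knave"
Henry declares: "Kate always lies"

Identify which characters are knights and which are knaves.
Kate is a knave.
Noah is a knave.
Eve is a knight.
Henry is a knight.

Verification:
- Kate (knave) says "Noah is a knight" - this is FALSE (a lie) because Noah is a knave.
- Noah (knave) says "Eve is a liar" - this is FALSE (a lie) because Eve is a knight.
- Eve (knight) says "At least one of us is a knave" - this is TRUE because Kate and Noah are knaves.
- Henry (knight) says "Kate always lies" - this is TRUE because Kate is a knave.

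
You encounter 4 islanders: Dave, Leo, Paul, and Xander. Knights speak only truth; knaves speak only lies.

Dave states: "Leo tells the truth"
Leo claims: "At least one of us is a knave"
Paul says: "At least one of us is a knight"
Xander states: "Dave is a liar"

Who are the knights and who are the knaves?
Dave is a knight.
Leo is a knight.
Paul is a knight.
Xander is a knave.

Verification:
- Dave (knight) says "Leo tells the truth" - this is TRUE because Leo is a knight.
- Leo (knight) says "At least one of us is a knave" - this is TRUE because Xander is a knave.
- Paul (knight) says "At least one of us is a knight" - this is TRUE because Dave, Leo, and Paul are knights.
- Xander (knave) says "Dave is a liar" - this is FALSE (a lie) because Dave is a knight.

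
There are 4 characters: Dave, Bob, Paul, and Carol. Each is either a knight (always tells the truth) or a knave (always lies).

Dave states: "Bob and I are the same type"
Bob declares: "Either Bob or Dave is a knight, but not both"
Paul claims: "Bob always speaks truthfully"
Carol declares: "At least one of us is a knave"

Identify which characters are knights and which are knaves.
Dave is a knave.
Bob is a knight.
Paul is a knight.
Carol is a knight.

Verification:
- Dave (knave) says "Bob and I are the same type" - this is FALSE (a lie) because Dave is a knave and Bob is a knight.
- Bob (knight) says "Either Bob or Dave is a knight, but not both" - this is TRUE because Bob is a knight and Dave is a knave.
- Paul (knight) says "Bob always speaks truthfully" - this is TRUE because Bob is a knight.
- Carol (knight) says "At least one of us is a knave" - this is TRUE because Dave is a knave.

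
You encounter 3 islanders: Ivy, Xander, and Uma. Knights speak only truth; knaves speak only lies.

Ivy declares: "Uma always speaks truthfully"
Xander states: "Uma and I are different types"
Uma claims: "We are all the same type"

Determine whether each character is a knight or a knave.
Ivy is a knave.
Xander is a knight.
Uma is a knave.

Verification:
- Ivy (knave) says "Uma always speaks truthfully" - this is FALSE (a lie) because Uma is a knave.
- Xander (knight) says "Uma and I are different types" - this is TRUE because Xander is a knight and Uma is a knave.
- Uma (knave) says "We are all the same type" - this is FALSE (a lie) because Xander is a knight and Ivy and Uma are knaves.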